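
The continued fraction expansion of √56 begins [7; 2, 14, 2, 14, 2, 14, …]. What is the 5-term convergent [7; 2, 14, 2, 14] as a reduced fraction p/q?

a_0 = 7: 7/1
a_1 = 2: 15/2
a_2 = 14: 217/29
a_3 = 2: 449/60
a_4 = 14: 6503/869

6503/869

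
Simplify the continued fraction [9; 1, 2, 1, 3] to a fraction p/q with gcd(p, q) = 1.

Start with 3.
1 + 1/(3/1) = 1 + 1/3 = 4/3
2 + 1/(4/3) = 2 + 3/4 = 11/4
1 + 1/(11/4) = 1 + 4/11 = 15/11
9 + 1/(15/11) = 9 + 11/15 = 146/15

146/15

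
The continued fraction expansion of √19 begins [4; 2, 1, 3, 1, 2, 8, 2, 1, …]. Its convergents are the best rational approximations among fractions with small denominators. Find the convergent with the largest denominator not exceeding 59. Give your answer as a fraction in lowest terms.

a_0 = 4: 4/1  (≤ bound)
a_1 = 2: 9/2  (≤ bound)
a_2 = 1: 13/3  (≤ bound)
a_3 = 3: 48/11  (≤ bound)
a_4 = 1: 61/14  (≤ bound)
a_5 = 2: 170/39  (≤ bound)
a_6 = 8: 1421/326  (> 59, stop)

170/39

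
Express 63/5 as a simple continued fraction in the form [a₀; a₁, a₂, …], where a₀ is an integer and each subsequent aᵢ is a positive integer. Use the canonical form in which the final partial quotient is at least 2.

[12; 1, 1, 2]

63 ÷ 5 → quotient 12, remainder 3
5 ÷ 3 → quotient 1, remainder 2
3 ÷ 2 → quotient 1, remainder 1
2 ÷ 1 → quotient 2, remainder 0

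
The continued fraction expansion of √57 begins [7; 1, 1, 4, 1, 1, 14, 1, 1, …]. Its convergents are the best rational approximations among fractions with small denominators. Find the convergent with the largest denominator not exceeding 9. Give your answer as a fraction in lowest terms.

68/9

a_0 = 7: 7/1  (≤ bound)
a_1 = 1: 8/1  (≤ bound)
a_2 = 1: 15/2  (≤ bound)
a_3 = 4: 68/9  (≤ bound)
a_4 = 1: 83/11  (> 9, stop)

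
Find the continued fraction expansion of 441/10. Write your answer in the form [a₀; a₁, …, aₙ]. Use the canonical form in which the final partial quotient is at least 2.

441 = 44·10 + 1, so a_0 = 44
10 = 10·1 + 0, so a_1 = 10

[44; 10]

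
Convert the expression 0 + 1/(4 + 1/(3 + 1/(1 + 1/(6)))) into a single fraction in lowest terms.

27/115

Compute successive convergents:
a_0 = 0: 0/1
a_1 = 4: 1/4
a_2 = 3: 3/13
a_3 = 1: 4/17
a_4 = 6: 27/115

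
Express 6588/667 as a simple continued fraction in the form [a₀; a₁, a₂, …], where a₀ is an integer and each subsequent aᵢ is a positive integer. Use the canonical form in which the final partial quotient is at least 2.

[9; 1, 7, 7, 2, 5]

⌊6588/667⌋ = 9, remainder 585
⌊667/585⌋ = 1, remainder 82
⌊585/82⌋ = 7, remainder 11
⌊82/11⌋ = 7, remainder 5
⌊11/5⌋ = 2, remainder 1
⌊5/1⌋ = 5, remainder 0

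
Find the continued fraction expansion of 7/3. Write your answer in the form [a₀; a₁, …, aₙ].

[2; 3]

7 ÷ 3 → quotient 2, remainder 1
3 ÷ 1 → quotient 3, remainder 0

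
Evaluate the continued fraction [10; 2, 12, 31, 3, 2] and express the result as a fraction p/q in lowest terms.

57525/5489

Use the convergent recurrence hₖ = aₖ·hₖ₋₁ + hₖ₋₂ (and likewise for the denominators kₖ):
a_0 = 10: 10/1
a_1 = 2: 21/2
a_2 = 12: 262/25
a_3 = 31: 8143/777
a_4 = 3: 24691/2356
a_5 = 2: 57525/5489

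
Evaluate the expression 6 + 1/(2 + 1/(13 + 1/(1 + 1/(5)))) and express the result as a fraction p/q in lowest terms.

1115/172

Work from the innermost term outward:
Start with 5.
1 + 1/(5/1) = 1 + 1/5 = 6/5
13 + 1/(6/5) = 13 + 5/6 = 83/6
2 + 1/(83/6) = 2 + 6/83 = 172/83
6 + 1/(172/83) = 6 + 83/172 = 1115/172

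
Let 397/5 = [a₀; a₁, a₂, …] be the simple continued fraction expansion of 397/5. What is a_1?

2

397 = 79·5 + 2, so a_0 = 79
5 = 2·2 + 1, so a_1 = 2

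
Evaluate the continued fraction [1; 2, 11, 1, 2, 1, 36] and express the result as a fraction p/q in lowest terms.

Start with 36.
1 + 1/(36/1) = 1 + 1/36 = 37/36
2 + 1/(37/36) = 2 + 36/37 = 110/37
1 + 1/(110/37) = 1 + 37/110 = 147/110
11 + 1/(147/110) = 11 + 110/147 = 1727/147
2 + 1/(1727/147) = 2 + 147/1727 = 3601/1727
1 + 1/(3601/1727) = 1 + 1727/3601 = 5328/3601

5328/3601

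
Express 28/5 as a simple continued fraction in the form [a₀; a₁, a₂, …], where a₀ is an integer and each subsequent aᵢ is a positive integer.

[5; 1, 1, 2]

Run the Euclidean algorithm, recording each quotient:
28 = 5·5 + 3, so a_0 = 5
5 = 1·3 + 2, so a_1 = 1
3 = 1·2 + 1, so a_2 = 1
2 = 2·1 + 0, so a_3 = 2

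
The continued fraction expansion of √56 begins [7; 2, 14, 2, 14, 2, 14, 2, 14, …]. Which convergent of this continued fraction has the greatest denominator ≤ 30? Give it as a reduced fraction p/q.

a_0 = 7: 7/1  (≤ bound)
a_1 = 2: 15/2  (≤ bound)
a_2 = 14: 217/29  (≤ bound)
a_3 = 2: 449/60  (> 30, stop)

217/29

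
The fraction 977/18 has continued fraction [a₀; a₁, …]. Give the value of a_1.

3

⌊977/18⌋ = 54, remainder 5
⌊18/5⌋ = 3, remainder 3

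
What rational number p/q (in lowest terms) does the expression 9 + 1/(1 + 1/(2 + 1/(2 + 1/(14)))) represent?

a_0 = 9: 9/1
a_1 = 1: 10/1
a_2 = 2: 29/3
a_3 = 2: 68/7
a_4 = 14: 981/101

981/101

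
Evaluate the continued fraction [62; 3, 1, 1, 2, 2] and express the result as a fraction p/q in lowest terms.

a_0 = 62: 62/1
a_1 = 3: 187/3
a_2 = 1: 249/4
a_3 = 1: 436/7
a_4 = 2: 1121/18
a_5 = 2: 2678/43

2678/43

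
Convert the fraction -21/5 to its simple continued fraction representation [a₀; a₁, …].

⌊-21/5⌋ = -5, remainder 4
⌊5/4⌋ = 1, remainder 1
⌊4/1⌋ = 4, remainder 0

[-5; 1, 4]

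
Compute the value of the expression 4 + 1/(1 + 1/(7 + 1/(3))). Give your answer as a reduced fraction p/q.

a_0 = 4: 4/1
a_1 = 1: 5/1
a_2 = 7: 39/8
a_3 = 3: 122/25

122/25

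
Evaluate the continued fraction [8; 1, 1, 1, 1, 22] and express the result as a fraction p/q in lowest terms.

a_0 = 8: 8/1
a_1 = 1: 9/1
a_2 = 1: 17/2
a_3 = 1: 26/3
a_4 = 1: 43/5
a_5 = 22: 972/113

972/113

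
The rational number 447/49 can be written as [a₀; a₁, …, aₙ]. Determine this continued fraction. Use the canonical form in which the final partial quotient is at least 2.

[9; 8, 6]

Run the Euclidean algorithm, recording each quotient:
⌊447/49⌋ = 9, remainder 6
⌊49/6⌋ = 8, remainder 1
⌊6/1⌋ = 6, remainder 0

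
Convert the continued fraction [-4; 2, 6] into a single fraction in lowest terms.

Work from the innermost term outward:
Start with 6.
2 + 1/(6/1) = 2 + 1/6 = 13/6
-4 + 1/(13/6) = -4 + 6/13 = -46/13

-46/13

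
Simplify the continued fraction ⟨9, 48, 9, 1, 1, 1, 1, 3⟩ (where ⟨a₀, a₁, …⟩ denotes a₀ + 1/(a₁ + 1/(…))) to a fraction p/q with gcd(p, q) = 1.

75071/8322

Compute successive convergents:
a_0 = 9: 9/1
a_1 = 48: 433/48
a_2 = 9: 3906/433
a_3 = 1: 4339/481
a_4 = 1: 8245/914
a_5 = 1: 12584/1395
a_6 = 1: 20829/2309
a_7 = 3: 75071/8322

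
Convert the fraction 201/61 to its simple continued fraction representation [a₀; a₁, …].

[3; 3, 2, 1, 1, 3]

⌊201/61⌋ = 3, remainder 18
⌊61/18⌋ = 3, remainder 7
⌊18/7⌋ = 2, remainder 4
⌊7/4⌋ = 1, remainder 3
⌊4/3⌋ = 1, remainder 1
⌊3/1⌋ = 3, remainder 0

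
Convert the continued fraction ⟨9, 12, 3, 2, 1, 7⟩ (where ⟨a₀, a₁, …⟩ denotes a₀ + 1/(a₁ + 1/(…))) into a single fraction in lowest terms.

a_0 = 9: 9/1
a_1 = 12: 109/12
a_2 = 3: 336/37
a_3 = 2: 781/86
a_4 = 1: 1117/123
a_5 = 7: 8600/947

8600/947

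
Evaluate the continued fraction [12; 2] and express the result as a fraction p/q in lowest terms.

25/2

a_0 = 12: 12/1
a_1 = 2: 25/2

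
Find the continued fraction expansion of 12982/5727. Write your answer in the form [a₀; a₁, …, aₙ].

[2; 3, 1, 2, 1, 31, 12]

12982 ÷ 5727 → quotient 2, remainder 1528
5727 ÷ 1528 → quotient 3, remainder 1143
1528 ÷ 1143 → quotient 1, remainder 385
1143 ÷ 385 → quotient 2, remainder 373
385 ÷ 373 → quotient 1, remainder 12
373 ÷ 12 → quotient 31, remainder 1
12 ÷ 1 → quotient 12, remainder 0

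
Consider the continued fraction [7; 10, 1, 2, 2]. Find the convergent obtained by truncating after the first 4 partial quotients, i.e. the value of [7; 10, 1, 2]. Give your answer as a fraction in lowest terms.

Compute successive convergents:
a_0 = 7: 7/1
a_1 = 10: 71/10
a_2 = 1: 78/11
a_3 = 2: 227/32

227/32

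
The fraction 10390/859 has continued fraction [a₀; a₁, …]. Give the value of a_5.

3

Repeatedly divide and take the remainder:
10390 ÷ 859 → quotient 12, remainder 82
859 ÷ 82 → quotient 10, remainder 39
82 ÷ 39 → quotient 2, remainder 4
39 ÷ 4 → quotient 9, remainder 3
4 ÷ 3 → quotient 1, remainder 1
3 ÷ 1 → quotient 3, remainder 0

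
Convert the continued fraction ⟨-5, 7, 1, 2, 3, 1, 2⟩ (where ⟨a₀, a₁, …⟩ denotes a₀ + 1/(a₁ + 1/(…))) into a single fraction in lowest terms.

Start with 2.
1 + 1/(2/1) = 1 + 1/2 = 3/2
3 + 1/(3/2) = 3 + 2/3 = 11/3
2 + 1/(11/3) = 2 + 3/11 = 25/11
1 + 1/(25/11) = 1 + 11/25 = 36/25
7 + 1/(36/25) = 7 + 25/36 = 277/36
-5 + 1/(277/36) = -5 + 36/277 = -1349/277

-1349/277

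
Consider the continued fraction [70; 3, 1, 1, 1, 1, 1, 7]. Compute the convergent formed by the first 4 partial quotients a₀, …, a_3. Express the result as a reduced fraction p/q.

492/7

a_0 = 70: 70/1
a_1 = 3: 211/3
a_2 = 1: 281/4
a_3 = 1: 492/7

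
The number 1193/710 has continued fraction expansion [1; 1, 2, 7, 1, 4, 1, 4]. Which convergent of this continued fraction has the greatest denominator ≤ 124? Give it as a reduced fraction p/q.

205/122

a_0 = 1: 1/1  (≤ bound)
a_1 = 1: 2/1  (≤ bound)
a_2 = 2: 5/3  (≤ bound)
a_3 = 7: 37/22  (≤ bound)
a_4 = 1: 42/25  (≤ bound)
a_5 = 4: 205/122  (≤ bound)
a_6 = 1: 247/147  (> 124, stop)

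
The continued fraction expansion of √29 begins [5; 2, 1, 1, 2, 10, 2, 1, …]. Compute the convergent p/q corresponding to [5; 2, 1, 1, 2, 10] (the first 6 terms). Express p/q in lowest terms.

Start with 10.
2 + 1/(10/1) = 2 + 1/10 = 21/10
1 + 1/(21/10) = 1 + 10/21 = 31/21
1 + 1/(31/21) = 1 + 21/31 = 52/31
2 + 1/(52/31) = 2 + 31/52 = 135/52
5 + 1/(135/52) = 5 + 52/135 = 727/135

727/135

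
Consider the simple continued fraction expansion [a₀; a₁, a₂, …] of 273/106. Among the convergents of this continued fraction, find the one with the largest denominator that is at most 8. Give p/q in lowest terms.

18/7

List convergents until the denominator exceeds the bound:
a_0 = 2: 2/1  (≤ bound)
a_1 = 1: 3/1  (≤ bound)
a_2 = 1: 5/2  (≤ bound)
a_3 = 2: 13/5  (≤ bound)
a_4 = 1: 18/7  (≤ bound)
a_5 = 4: 85/33  (> 8, stop)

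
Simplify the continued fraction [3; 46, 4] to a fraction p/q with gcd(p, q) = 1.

Start with 4.
46 + 1/(4/1) = 46 + 1/4 = 185/4
3 + 1/(185/4) = 3 + 4/185 = 559/185

559/185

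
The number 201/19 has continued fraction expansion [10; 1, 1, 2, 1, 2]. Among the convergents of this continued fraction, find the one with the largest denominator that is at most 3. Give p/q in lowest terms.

List convergents until the denominator exceeds the bound:
a_0 = 10: 10/1  (≤ bound)
a_1 = 1: 11/1  (≤ bound)
a_2 = 1: 21/2  (≤ bound)
a_3 = 2: 53/5  (> 3, stop)

21/2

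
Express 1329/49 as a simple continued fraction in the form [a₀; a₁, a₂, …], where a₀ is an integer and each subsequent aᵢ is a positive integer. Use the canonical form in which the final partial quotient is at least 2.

1329 ÷ 49 → quotient 27, remainder 6
49 ÷ 6 → quotient 8, remainder 1
6 ÷ 1 → quotient 6, remainder 0

[27; 8, 6]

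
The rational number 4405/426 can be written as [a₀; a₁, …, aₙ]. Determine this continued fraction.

[10; 2, 1, 15, 9]

4405 = 10·426 + 145, so a_0 = 10
426 = 2·145 + 136, so a_1 = 2
145 = 1·136 + 9, so a_2 = 1
136 = 15·9 + 1, so a_3 = 15
9 = 9·1 + 0, so a_4 = 9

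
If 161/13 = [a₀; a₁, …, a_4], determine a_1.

⌊161/13⌋ = 12, remainder 5
⌊13/5⌋ = 2, remainder 3

2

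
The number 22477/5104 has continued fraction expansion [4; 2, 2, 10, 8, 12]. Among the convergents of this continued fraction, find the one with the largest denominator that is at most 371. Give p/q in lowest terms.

229/52

a_0 = 4: 4/1  (≤ bound)
a_1 = 2: 9/2  (≤ bound)
a_2 = 2: 22/5  (≤ bound)
a_3 = 10: 229/52  (≤ bound)
a_4 = 8: 1854/421  (> 371, stop)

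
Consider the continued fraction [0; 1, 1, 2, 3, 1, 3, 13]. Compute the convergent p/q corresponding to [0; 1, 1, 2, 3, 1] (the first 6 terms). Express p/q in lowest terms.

Start with 1.
3 + 1/(1/1) = 3 + 1/1 = 4/1
2 + 1/(4/1) = 2 + 1/4 = 9/4
1 + 1/(9/4) = 1 + 4/9 = 13/9
1 + 1/(13/9) = 1 + 9/13 = 22/13
0 + 1/(22/13) = 0 + 13/22 = 13/22

13/22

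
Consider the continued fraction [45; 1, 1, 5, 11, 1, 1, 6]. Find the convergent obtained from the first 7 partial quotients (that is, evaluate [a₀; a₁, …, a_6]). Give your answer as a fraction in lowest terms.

11705/257

Starting at the tail and folding back:
Start with 1.
1 + 1/(1/1) = 1 + 1/1 = 2/1
11 + 1/(2/1) = 11 + 1/2 = 23/2
5 + 1/(23/2) = 5 + 2/23 = 117/23
1 + 1/(117/23) = 1 + 23/117 = 140/117
1 + 1/(140/117) = 1 + 117/140 = 257/140
45 + 1/(257/140) = 45 + 140/257 = 11705/257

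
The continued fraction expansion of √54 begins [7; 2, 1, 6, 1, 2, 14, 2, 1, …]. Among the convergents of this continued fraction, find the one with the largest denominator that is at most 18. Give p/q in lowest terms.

22/3

a_0 = 7: 7/1  (≤ bound)
a_1 = 2: 15/2  (≤ bound)
a_2 = 1: 22/3  (≤ bound)
a_3 = 6: 147/20  (> 18, stop)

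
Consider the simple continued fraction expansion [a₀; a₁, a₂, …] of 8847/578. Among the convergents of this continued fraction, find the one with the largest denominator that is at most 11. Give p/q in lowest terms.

153/10

a_0 = 15: 15/1  (≤ bound)
a_1 = 3: 46/3  (≤ bound)
a_2 = 3: 153/10  (≤ bound)
a_3 = 1: 199/13  (> 11, stop)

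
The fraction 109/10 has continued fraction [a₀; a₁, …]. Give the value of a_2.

9

⌊109/10⌋ = 10, remainder 9
⌊10/9⌋ = 1, remainder 1
⌊9/1⌋ = 9, remainder 0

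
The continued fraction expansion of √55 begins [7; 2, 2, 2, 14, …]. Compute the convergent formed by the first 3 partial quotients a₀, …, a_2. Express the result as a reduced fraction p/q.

Use the convergent recurrence hₖ = aₖ·hₖ₋₁ + hₖ₋₂ (and likewise for the denominators kₖ):
a_0 = 7: 7/1
a_1 = 2: 15/2
a_2 = 2: 37/5

37/5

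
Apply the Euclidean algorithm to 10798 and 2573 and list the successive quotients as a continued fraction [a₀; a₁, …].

Run the Euclidean algorithm, recording each quotient:
⌊10798/2573⌋ = 4, remainder 506
⌊2573/506⌋ = 5, remainder 43
⌊506/43⌋ = 11, remainder 33
⌊43/33⌋ = 1, remainder 10
⌊33/10⌋ = 3, remainder 3
⌊10/3⌋ = 3, remainder 1
⌊3/1⌋ = 3, remainder 0

[4; 5, 11, 1, 3, 3, 3]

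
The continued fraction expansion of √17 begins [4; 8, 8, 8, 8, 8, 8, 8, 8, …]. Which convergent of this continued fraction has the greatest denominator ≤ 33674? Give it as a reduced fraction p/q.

17684/4289

a_0 = 4: 4/1  (≤ bound)
a_1 = 8: 33/8  (≤ bound)
a_2 = 8: 268/65  (≤ bound)
a_3 = 8: 2177/528  (≤ bound)
a_4 = 8: 17684/4289  (≤ bound)
a_5 = 8: 143649/34840  (> 33674, stop)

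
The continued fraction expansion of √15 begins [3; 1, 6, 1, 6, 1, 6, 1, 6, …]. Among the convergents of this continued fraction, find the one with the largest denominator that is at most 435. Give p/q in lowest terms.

1677/433

a_0 = 3: 3/1  (≤ bound)
a_1 = 1: 4/1  (≤ bound)
a_2 = 6: 27/7  (≤ bound)
a_3 = 1: 31/8  (≤ bound)
a_4 = 6: 213/55  (≤ bound)
a_5 = 1: 244/63  (≤ bound)
a_6 = 6: 1677/433  (≤ bound)
a_7 = 1: 1921/496  (> 435, stop)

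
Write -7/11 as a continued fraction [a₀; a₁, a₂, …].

[-1; 2, 1, 3]

⌊-7/11⌋ = -1, remainder 4
⌊11/4⌋ = 2, remainder 3
⌊4/3⌋ = 1, remainder 1
⌊3/1⌋ = 3, remainder 0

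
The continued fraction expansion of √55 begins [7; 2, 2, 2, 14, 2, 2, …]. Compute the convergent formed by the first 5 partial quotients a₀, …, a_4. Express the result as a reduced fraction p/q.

Start with 14.
2 + 1/(14/1) = 2 + 1/14 = 29/14
2 + 1/(29/14) = 2 + 14/29 = 72/29
2 + 1/(72/29) = 2 + 29/72 = 173/72
7 + 1/(173/72) = 7 + 72/173 = 1283/173

1283/173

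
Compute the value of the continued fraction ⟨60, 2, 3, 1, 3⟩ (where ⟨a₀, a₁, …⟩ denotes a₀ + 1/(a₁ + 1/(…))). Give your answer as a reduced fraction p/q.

2055/34

Start with 3.
1 + 1/(3/1) = 1 + 1/3 = 4/3
3 + 1/(4/3) = 3 + 3/4 = 15/4
2 + 1/(15/4) = 2 + 4/15 = 34/15
60 + 1/(34/15) = 60 + 15/34 = 2055/34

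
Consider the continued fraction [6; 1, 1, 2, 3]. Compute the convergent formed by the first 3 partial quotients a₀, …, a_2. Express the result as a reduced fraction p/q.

13/2

Build up convergents one term at a time:
a_0 = 6: 6/1
a_1 = 1: 7/1
a_2 = 1: 13/2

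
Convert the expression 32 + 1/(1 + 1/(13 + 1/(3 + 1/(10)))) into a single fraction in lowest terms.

Compute successive convergents:
a_0 = 32: 32/1
a_1 = 1: 33/1
a_2 = 13: 461/14
a_3 = 3: 1416/43
a_4 = 10: 14621/444

14621/444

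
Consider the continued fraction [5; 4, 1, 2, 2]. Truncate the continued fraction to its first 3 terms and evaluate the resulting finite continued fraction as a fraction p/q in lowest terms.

26/5

Starting at the tail and folding back:
Start with 1.
4 + 1/(1/1) = 4 + 1/1 = 5/1
5 + 1/(5/1) = 5 + 1/5 = 26/5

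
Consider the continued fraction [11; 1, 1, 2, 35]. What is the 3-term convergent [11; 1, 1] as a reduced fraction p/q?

23/2

Compute successive convergents:
a_0 = 11: 11/1
a_1 = 1: 12/1
a_2 = 1: 23/2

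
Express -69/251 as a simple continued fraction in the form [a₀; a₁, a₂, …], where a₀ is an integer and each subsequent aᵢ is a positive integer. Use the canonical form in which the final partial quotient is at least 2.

-69 ÷ 251 → quotient -1, remainder 182
251 ÷ 182 → quotient 1, remainder 69
182 ÷ 69 → quotient 2, remainder 44
69 ÷ 44 → quotient 1, remainder 25
44 ÷ 25 → quotient 1, remainder 19
25 ÷ 19 → quotient 1, remainder 6
19 ÷ 6 → quotient 3, remainder 1
6 ÷ 1 → quotient 6, remainder 0

[-1; 1, 2, 1, 1, 1, 3, 6]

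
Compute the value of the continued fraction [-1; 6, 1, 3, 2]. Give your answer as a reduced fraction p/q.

Use the convergent recurrence hₖ = aₖ·hₖ₋₁ + hₖ₋₂ (and likewise for the denominators kₖ):
a_0 = -1: -1/1
a_1 = 6: -5/6
a_2 = 1: -6/7
a_3 = 3: -23/27
a_4 = 2: -52/61

-52/61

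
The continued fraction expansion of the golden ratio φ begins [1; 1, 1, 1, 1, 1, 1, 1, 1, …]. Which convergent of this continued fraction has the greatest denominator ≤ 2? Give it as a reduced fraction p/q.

3/2

a_0 = 1: 1/1  (≤ bound)
a_1 = 1: 2/1  (≤ bound)
a_2 = 1: 3/2  (≤ bound)
a_3 = 1: 5/3  (> 2, stop)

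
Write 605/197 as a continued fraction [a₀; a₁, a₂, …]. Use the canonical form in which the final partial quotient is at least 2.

[3; 14, 14]

Apply division with remainder until the remainder is 0:
⌊605/197⌋ = 3, remainder 14
⌊197/14⌋ = 14, remainder 1
⌊14/1⌋ = 14, remainder 0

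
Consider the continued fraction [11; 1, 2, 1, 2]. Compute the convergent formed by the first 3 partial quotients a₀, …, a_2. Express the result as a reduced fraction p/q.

35/3

a_0 = 11: 11/1
a_1 = 1: 12/1
a_2 = 2: 35/3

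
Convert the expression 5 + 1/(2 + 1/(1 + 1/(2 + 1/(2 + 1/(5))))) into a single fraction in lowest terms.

a_0 = 5: 5/1
a_1 = 2: 11/2
a_2 = 1: 16/3
a_3 = 2: 43/8
a_4 = 2: 102/19
a_5 = 5: 553/103

553/103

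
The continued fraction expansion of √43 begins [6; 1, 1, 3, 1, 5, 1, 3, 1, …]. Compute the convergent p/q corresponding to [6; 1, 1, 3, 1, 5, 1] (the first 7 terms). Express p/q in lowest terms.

400/61

Start with 1.
5 + 1/(1/1) = 5 + 1/1 = 6/1
1 + 1/(6/1) = 1 + 1/6 = 7/6
3 + 1/(7/6) = 3 + 6/7 = 27/7
1 + 1/(27/7) = 1 + 7/27 = 34/27
1 + 1/(34/27) = 1 + 27/34 = 61/34
6 + 1/(61/34) = 6 + 34/61 = 400/61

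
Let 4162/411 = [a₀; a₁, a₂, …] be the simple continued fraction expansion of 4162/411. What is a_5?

Apply division with remainder until the remainder is 0:
4162 ÷ 411 → quotient 10, remainder 52
411 ÷ 52 → quotient 7, remainder 47
52 ÷ 47 → quotient 1, remainder 5
47 ÷ 5 → quotient 9, remainder 2
5 ÷ 2 → quotient 2, remainder 1
2 ÷ 1 → quotient 2, remainder 0

2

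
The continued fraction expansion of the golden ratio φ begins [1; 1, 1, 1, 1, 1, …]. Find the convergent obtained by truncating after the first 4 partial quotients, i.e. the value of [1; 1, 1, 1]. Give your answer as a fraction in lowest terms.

Starting at the tail and folding back:
Start with 1.
1 + 1/(1/1) = 1 + 1/1 = 2/1
1 + 1/(2/1) = 1 + 1/2 = 3/2
1 + 1/(3/2) = 1 + 2/3 = 5/3

5/3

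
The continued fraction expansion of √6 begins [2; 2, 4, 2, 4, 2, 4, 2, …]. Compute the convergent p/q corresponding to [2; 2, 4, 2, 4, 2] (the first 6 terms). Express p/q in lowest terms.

485/198

Build up convergents one term at a time:
a_0 = 2: 2/1
a_1 = 2: 5/2
a_2 = 4: 22/9
a_3 = 2: 49/20
a_4 = 4: 218/89
a_5 = 2: 485/198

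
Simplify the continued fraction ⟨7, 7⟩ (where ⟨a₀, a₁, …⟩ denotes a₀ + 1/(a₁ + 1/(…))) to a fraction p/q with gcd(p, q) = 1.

50/7

a_0 = 7: 7/1
a_1 = 7: 50/7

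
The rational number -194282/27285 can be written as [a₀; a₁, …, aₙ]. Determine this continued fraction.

[-8; 1, 7, 3, 3, 11, 29]

Repeatedly divide and take the remainder:
-194282 = -8·27285 + 23998, so a_0 = -8
27285 = 1·23998 + 3287, so a_1 = 1
23998 = 7·3287 + 989, so a_2 = 7
3287 = 3·989 + 320, so a_3 = 3
989 = 3·320 + 29, so a_4 = 3
320 = 11·29 + 1, so a_5 = 11
29 = 29·1 + 0, so a_6 = 29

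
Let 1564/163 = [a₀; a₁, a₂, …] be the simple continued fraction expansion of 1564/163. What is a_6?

3

Run the Euclidean algorithm, recording each quotient:
1564 = 9·163 + 97, so a_0 = 9
163 = 1·97 + 66, so a_1 = 1
97 = 1·66 + 31, so a_2 = 1
66 = 2·31 + 4, so a_3 = 2
31 = 7·4 + 3, so a_4 = 7
4 = 1·3 + 1, so a_5 = 1
3 = 3·1 + 0, so a_6 = 3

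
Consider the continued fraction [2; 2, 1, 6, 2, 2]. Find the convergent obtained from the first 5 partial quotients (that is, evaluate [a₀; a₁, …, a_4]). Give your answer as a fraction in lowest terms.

101/43

a_0 = 2: 2/1
a_1 = 2: 5/2
a_2 = 1: 7/3
a_3 = 6: 47/20
a_4 = 2: 101/43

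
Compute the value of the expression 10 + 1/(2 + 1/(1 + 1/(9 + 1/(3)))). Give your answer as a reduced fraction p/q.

Work from the innermost term outward:
Start with 3.
9 + 1/(3/1) = 9 + 1/3 = 28/3
1 + 1/(28/3) = 1 + 3/28 = 31/28
2 + 1/(31/28) = 2 + 28/31 = 90/31
10 + 1/(90/31) = 10 + 31/90 = 931/90

931/90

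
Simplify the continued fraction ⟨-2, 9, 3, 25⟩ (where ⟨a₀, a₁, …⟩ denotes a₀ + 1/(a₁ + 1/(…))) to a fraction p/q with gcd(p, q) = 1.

Work from the innermost term outward:
Start with 25.
3 + 1/(25/1) = 3 + 1/25 = 76/25
9 + 1/(76/25) = 9 + 25/76 = 709/76
-2 + 1/(709/76) = -2 + 76/709 = -1342/709

-1342/709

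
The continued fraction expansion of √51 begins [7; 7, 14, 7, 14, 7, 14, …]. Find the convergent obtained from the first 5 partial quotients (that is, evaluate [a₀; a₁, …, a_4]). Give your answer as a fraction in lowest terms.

a_0 = 7: 7/1
a_1 = 7: 50/7
a_2 = 14: 707/99
a_3 = 7: 4999/700
a_4 = 14: 70693/9899

70693/9899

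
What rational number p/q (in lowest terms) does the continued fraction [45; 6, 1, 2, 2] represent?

2122/47

Starting at the tail and folding back:
Start with 2.
2 + 1/(2/1) = 2 + 1/2 = 5/2
1 + 1/(5/2) = 1 + 2/5 = 7/5
6 + 1/(7/5) = 6 + 5/7 = 47/7
45 + 1/(47/7) = 45 + 7/47 = 2122/47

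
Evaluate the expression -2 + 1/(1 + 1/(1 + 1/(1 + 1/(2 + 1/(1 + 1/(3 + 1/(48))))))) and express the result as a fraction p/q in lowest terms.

Starting at the tail and folding back:
Start with 48.
3 + 1/(48/1) = 3 + 1/48 = 145/48
1 + 1/(145/48) = 1 + 48/145 = 193/145
2 + 1/(193/145) = 2 + 145/193 = 531/193
1 + 1/(531/193) = 1 + 193/531 = 724/531
1 + 1/(724/531) = 1 + 531/724 = 1255/724
1 + 1/(1255/724) = 1 + 724/1255 = 1979/1255
-2 + 1/(1979/1255) = -2 + 1255/1979 = -2703/1979

-2703/1979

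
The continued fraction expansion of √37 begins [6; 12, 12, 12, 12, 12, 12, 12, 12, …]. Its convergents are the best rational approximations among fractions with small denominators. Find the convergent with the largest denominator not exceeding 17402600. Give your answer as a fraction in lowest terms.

List convergents until the denominator exceeds the bound:
a_0 = 6: 6/1  (≤ bound)
a_1 = 12: 73/12  (≤ bound)
a_2 = 12: 882/145  (≤ bound)
a_3 = 12: 10657/1752  (≤ bound)
a_4 = 12: 128766/21169  (≤ bound)
a_5 = 12: 1555849/255780  (≤ bound)
a_6 = 12: 18798954/3090529  (≤ bound)
a_7 = 12: 227143297/37342128  (> 17402600, stop)

18798954/3090529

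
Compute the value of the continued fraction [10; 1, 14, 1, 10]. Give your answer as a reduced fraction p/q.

1914/175

a_0 = 10: 10/1
a_1 = 1: 11/1
a_2 = 14: 164/15
a_3 = 1: 175/16
a_4 = 10: 1914/175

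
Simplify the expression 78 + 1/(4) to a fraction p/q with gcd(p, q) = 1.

Use the convergent recurrence hₖ = aₖ·hₖ₋₁ + hₖ₋₂ (and likewise for the denominators kₖ):
a_0 = 78: 78/1
a_1 = 4: 313/4

313/4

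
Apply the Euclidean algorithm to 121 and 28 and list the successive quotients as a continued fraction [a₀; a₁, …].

[4; 3, 9]

⌊121/28⌋ = 4, remainder 9
⌊28/9⌋ = 3, remainder 1
⌊9/1⌋ = 9, remainder 0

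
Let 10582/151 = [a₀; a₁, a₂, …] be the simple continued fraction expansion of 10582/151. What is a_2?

10582 = 70·151 + 12, so a_0 = 70
151 = 12·12 + 7, so a_1 = 12
12 = 1·7 + 5, so a_2 = 1

1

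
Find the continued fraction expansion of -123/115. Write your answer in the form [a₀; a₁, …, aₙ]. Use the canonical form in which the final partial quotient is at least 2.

[-2; 1, 13, 2, 1, 2]

-123 = -2·115 + 107, so a_0 = -2
115 = 1·107 + 8, so a_1 = 1
107 = 13·8 + 3, so a_2 = 13
8 = 2·3 + 2, so a_3 = 2
3 = 1·2 + 1, so a_4 = 1
2 = 2·1 + 0, so a_5 = 2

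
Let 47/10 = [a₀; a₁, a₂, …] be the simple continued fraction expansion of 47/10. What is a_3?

⌊47/10⌋ = 4, remainder 7
⌊10/7⌋ = 1, remainder 3
⌊7/3⌋ = 2, remainder 1
⌊3/1⌋ = 3, remainder 0

3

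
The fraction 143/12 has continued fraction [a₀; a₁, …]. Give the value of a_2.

11

Run the Euclidean algorithm, recording each quotient:
143 = 11·12 + 11, so a_0 = 11
12 = 1·11 + 1, so a_1 = 1
11 = 11·1 + 0, so a_2 = 11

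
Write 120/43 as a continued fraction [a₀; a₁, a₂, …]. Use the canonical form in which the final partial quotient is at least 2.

Repeatedly divide and take the remainder:
⌊120/43⌋ = 2, remainder 34
⌊43/34⌋ = 1, remainder 9
⌊34/9⌋ = 3, remainder 7
⌊9/7⌋ = 1, remainder 2
⌊7/2⌋ = 3, remainder 1
⌊2/1⌋ = 2, remainder 0

[2; 1, 3, 1, 3, 2]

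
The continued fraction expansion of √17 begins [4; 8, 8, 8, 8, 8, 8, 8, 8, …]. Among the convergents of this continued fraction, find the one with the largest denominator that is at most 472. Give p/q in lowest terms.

List convergents until the denominator exceeds the bound:
a_0 = 4: 4/1  (≤ bound)
a_1 = 8: 33/8  (≤ bound)
a_2 = 8: 268/65  (≤ bound)
a_3 = 8: 2177/528  (> 472, stop)

268/65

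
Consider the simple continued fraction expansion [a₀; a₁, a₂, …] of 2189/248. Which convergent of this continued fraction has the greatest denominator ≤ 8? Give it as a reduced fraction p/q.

53/6

a_0 = 8: 8/1  (≤ bound)
a_1 = 1: 9/1  (≤ bound)
a_2 = 4: 44/5  (≤ bound)
a_3 = 1: 53/6  (≤ bound)
a_4 = 3: 203/23  (> 8, stop)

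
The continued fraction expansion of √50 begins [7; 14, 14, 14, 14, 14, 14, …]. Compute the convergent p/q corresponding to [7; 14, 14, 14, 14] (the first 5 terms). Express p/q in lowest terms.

a_0 = 7: 7/1
a_1 = 14: 99/14
a_2 = 14: 1393/197
a_3 = 14: 19601/2772
a_4 = 14: 275807/39005

275807/39005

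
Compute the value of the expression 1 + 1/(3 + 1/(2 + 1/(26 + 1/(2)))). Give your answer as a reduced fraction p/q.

485/377

a_0 = 1: 1/1
a_1 = 3: 4/3
a_2 = 2: 9/7
a_3 = 26: 238/185
a_4 = 2: 485/377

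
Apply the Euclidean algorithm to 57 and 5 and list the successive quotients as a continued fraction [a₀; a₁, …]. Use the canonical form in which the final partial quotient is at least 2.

57 ÷ 5 → quotient 11, remainder 2
5 ÷ 2 → quotient 2, remainder 1
2 ÷ 1 → quotient 2, remainder 0

[11; 2, 2]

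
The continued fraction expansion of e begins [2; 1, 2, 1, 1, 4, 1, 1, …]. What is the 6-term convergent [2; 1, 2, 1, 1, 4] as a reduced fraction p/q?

87/32

Start with 4.
1 + 1/(4/1) = 1 + 1/4 = 5/4
1 + 1/(5/4) = 1 + 4/5 = 9/5
2 + 1/(9/5) = 2 + 5/9 = 23/9
1 + 1/(23/9) = 1 + 9/23 = 32/23
2 + 1/(32/23) = 2 + 23/32 = 87/32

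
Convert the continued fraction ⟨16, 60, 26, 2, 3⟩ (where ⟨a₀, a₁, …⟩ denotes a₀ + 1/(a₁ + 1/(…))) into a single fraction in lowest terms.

Collapse the nested fraction from the inside out:
Start with 3.
2 + 1/(3/1) = 2 + 1/3 = 7/3
26 + 1/(7/3) = 26 + 3/7 = 185/7
60 + 1/(185/7) = 60 + 7/185 = 11107/185
16 + 1/(11107/185) = 16 + 185/11107 = 177897/11107

177897/11107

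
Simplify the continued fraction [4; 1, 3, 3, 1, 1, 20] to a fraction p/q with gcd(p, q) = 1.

2941/617

Start with 20.
1 + 1/(20/1) = 1 + 1/20 = 21/20
1 + 1/(21/20) = 1 + 20/21 = 41/21
3 + 1/(41/21) = 3 + 21/41 = 144/41
3 + 1/(144/41) = 3 + 41/144 = 473/144
1 + 1/(473/144) = 1 + 144/473 = 617/473
4 + 1/(617/473) = 4 + 473/617 = 2941/617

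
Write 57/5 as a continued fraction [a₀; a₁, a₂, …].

[11; 2, 2]

57 = 11·5 + 2, so a_0 = 11
5 = 2·2 + 1, so a_1 = 2
2 = 2·1 + 0, so a_2 = 2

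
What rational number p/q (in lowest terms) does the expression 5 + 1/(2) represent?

11/2

Start with 2.
5 + 1/(2/1) = 5 + 1/2 = 11/2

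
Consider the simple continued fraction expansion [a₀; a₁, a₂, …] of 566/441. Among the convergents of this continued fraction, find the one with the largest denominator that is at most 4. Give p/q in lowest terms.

5/4

List convergents until the denominator exceeds the bound:
a_0 = 1: 1/1  (≤ bound)
a_1 = 3: 4/3  (≤ bound)
a_2 = 1: 5/4  (≤ bound)
a_3 = 1: 9/7  (> 4, stop)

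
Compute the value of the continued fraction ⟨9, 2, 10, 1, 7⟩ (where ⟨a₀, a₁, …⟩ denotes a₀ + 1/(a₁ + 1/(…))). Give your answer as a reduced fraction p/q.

1725/182

a_0 = 9: 9/1
a_1 = 2: 19/2
a_2 = 10: 199/21
a_3 = 1: 218/23
a_4 = 7: 1725/182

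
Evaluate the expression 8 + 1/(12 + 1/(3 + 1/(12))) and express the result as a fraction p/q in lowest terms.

Start with 12.
3 + 1/(12/1) = 3 + 1/12 = 37/12
12 + 1/(37/12) = 12 + 12/37 = 456/37
8 + 1/(456/37) = 8 + 37/456 = 3685/456

3685/456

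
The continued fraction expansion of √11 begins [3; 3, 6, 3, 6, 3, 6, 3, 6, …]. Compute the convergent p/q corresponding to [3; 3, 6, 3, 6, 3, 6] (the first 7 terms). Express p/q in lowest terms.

Work from the innermost term outward:
Start with 6.
3 + 1/(6/1) = 3 + 1/6 = 19/6
6 + 1/(19/6) = 6 + 6/19 = 120/19
3 + 1/(120/19) = 3 + 19/120 = 379/120
6 + 1/(379/120) = 6 + 120/379 = 2394/379
3 + 1/(2394/379) = 3 + 379/2394 = 7561/2394
3 + 1/(7561/2394) = 3 + 2394/7561 = 25077/7561

25077/7561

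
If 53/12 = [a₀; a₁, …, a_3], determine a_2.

2

53 ÷ 12 → quotient 4, remainder 5
12 ÷ 5 → quotient 2, remainder 2
5 ÷ 2 → quotient 2, remainder 1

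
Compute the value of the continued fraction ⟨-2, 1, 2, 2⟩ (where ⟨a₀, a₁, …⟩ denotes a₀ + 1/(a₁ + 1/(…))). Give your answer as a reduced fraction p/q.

Build up convergents one term at a time:
a_0 = -2: -2/1
a_1 = 1: -1/1
a_2 = 2: -4/3
a_3 = 2: -9/7

-9/7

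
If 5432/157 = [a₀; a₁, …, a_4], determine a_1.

1

Run the Euclidean algorithm, recording each quotient:
5432 = 34·157 + 94, so a_0 = 34
157 = 1·94 + 63, so a_1 = 1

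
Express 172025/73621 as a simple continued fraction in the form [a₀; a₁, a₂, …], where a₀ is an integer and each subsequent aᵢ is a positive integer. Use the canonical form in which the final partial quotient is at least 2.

Repeatedly divide and take the remainder:
172025 = 2·73621 + 24783, so a_0 = 2
73621 = 2·24783 + 24055, so a_1 = 2
24783 = 1·24055 + 728, so a_2 = 1
24055 = 33·728 + 31, so a_3 = 33
728 = 23·31 + 15, so a_4 = 23
31 = 2·15 + 1, so a_5 = 2
15 = 15·1 + 0, so a_6 = 15

[2; 2, 1, 33, 23, 2, 15]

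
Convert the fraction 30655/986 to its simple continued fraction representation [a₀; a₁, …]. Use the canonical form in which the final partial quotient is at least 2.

⌊30655/986⌋ = 31, remainder 89
⌊986/89⌋ = 11, remainder 7
⌊89/7⌋ = 12, remainder 5
⌊7/5⌋ = 1, remainder 2
⌊5/2⌋ = 2, remainder 1
⌊2/1⌋ = 2, remainder 0

[31; 11, 12, 1, 2, 2]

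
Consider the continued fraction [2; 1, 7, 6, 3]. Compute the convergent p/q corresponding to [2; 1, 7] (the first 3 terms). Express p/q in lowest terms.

23/8

Start with 7.
1 + 1/(7/1) = 1 + 1/7 = 8/7
2 + 1/(8/7) = 2 + 7/8 = 23/8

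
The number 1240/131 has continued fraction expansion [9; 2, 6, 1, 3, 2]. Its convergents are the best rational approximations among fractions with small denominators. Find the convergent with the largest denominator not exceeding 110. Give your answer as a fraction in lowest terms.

549/58

List convergents until the denominator exceeds the bound:
a_0 = 9: 9/1  (≤ bound)
a_1 = 2: 19/2  (≤ bound)
a_2 = 6: 123/13  (≤ bound)
a_3 = 1: 142/15  (≤ bound)
a_4 = 3: 549/58  (≤ bound)
a_5 = 2: 1240/131  (> 110, stop)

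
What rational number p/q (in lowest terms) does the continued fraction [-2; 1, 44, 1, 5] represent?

Start with 5.
1 + 1/(5/1) = 1 + 1/5 = 6/5
44 + 1/(6/5) = 44 + 5/6 = 269/6
1 + 1/(269/6) = 1 + 6/269 = 275/269
-2 + 1/(275/269) = -2 + 269/275 = -281/275

-281/275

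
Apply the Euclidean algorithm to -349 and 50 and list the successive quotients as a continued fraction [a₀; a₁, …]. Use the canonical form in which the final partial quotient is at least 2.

[-7; 50]

-349 = -7·50 + 1, so a_0 = -7
50 = 50·1 + 0, so a_1 = 50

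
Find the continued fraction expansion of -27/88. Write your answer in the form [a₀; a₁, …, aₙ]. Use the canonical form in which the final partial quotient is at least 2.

[-1; 1, 2, 3, 1, 6]

⌊-27/88⌋ = -1, remainder 61
⌊88/61⌋ = 1, remainder 27
⌊61/27⌋ = 2, remainder 7
⌊27/7⌋ = 3, remainder 6
⌊7/6⌋ = 1, remainder 1
⌊6/1⌋ = 6, remainder 0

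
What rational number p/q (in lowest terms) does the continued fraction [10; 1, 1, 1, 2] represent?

85/8

Start with 2.
1 + 1/(2/1) = 1 + 1/2 = 3/2
1 + 1/(3/2) = 1 + 2/3 = 5/3
1 + 1/(5/3) = 1 + 3/5 = 8/5
10 + 1/(8/5) = 10 + 5/8 = 85/8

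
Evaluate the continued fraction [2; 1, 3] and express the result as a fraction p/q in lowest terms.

11/4

Start with 3.
1 + 1/(3/1) = 1 + 1/3 = 4/3
2 + 1/(4/3) = 2 + 3/4 = 11/4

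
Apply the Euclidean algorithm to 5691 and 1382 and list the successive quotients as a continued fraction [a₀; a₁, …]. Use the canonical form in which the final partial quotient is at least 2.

[4; 8, 2, 11, 7]

Apply division with remainder until the remainder is 0:
5691 ÷ 1382 → quotient 4, remainder 163
1382 ÷ 163 → quotient 8, remainder 78
163 ÷ 78 → quotient 2, remainder 7
78 ÷ 7 → quotient 11, remainder 1
7 ÷ 1 → quotient 7, remainder 0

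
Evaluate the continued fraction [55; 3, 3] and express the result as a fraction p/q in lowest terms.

Work from the innermost term outward:
Start with 3.
3 + 1/(3/1) = 3 + 1/3 = 10/3
55 + 1/(10/3) = 55 + 3/10 = 553/10

553/10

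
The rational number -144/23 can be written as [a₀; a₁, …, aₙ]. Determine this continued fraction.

-144 ÷ 23 → quotient -7, remainder 17
23 ÷ 17 → quotient 1, remainder 6
17 ÷ 6 → quotient 2, remainder 5
6 ÷ 5 → quotient 1, remainder 1
5 ÷ 1 → quotient 5, remainder 0

[-7; 1, 2, 1, 5]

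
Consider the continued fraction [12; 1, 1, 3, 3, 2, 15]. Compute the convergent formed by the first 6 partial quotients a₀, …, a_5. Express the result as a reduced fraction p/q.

666/53

Collapse the nested fraction from the inside out:
Start with 2.
3 + 1/(2/1) = 3 + 1/2 = 7/2
3 + 1/(7/2) = 3 + 2/7 = 23/7
1 + 1/(23/7) = 1 + 7/23 = 30/23
1 + 1/(30/23) = 1 + 23/30 = 53/30
12 + 1/(53/30) = 12 + 30/53 = 666/53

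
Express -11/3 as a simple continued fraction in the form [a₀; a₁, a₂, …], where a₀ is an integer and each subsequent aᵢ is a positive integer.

[-4; 3]

-11 ÷ 3 → quotient -4, remainder 1
3 ÷ 1 → quotient 3, remainder 0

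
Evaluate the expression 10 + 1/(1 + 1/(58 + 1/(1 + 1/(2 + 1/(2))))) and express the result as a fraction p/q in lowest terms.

4591/418

a_0 = 10: 10/1
a_1 = 1: 11/1
a_2 = 58: 648/59
a_3 = 1: 659/60
a_4 = 2: 1966/179
a_5 = 2: 4591/418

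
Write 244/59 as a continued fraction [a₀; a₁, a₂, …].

[4; 7, 2, 1, 2]

244 = 4·59 + 8, so a_0 = 4
59 = 7·8 + 3, so a_1 = 7
8 = 2·3 + 2, so a_2 = 2
3 = 1·2 + 1, so a_3 = 1
2 = 2·1 + 0, so a_4 = 2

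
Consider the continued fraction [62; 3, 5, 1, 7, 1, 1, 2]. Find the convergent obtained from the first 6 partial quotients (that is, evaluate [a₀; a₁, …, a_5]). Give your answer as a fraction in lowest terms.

10469/168

Compute successive convergents:
a_0 = 62: 62/1
a_1 = 3: 187/3
a_2 = 5: 997/16
a_3 = 1: 1184/19
a_4 = 7: 9285/149
a_5 = 1: 10469/168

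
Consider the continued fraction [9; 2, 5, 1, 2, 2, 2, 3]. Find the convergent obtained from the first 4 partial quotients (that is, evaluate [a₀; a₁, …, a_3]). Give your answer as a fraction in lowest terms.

123/13

Start with 1.
5 + 1/(1/1) = 5 + 1/1 = 6/1
2 + 1/(6/1) = 2 + 1/6 = 13/6
9 + 1/(13/6) = 9 + 6/13 = 123/13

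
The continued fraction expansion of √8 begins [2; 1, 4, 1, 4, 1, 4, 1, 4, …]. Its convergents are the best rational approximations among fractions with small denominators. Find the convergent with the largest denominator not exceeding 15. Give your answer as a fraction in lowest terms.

17/6

a_0 = 2: 2/1  (≤ bound)
a_1 = 1: 3/1  (≤ bound)
a_2 = 4: 14/5  (≤ bound)
a_3 = 1: 17/6  (≤ bound)
a_4 = 4: 82/29  (> 15, stop)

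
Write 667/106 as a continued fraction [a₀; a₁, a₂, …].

Run the Euclidean algorithm, recording each quotient:
667 = 6·106 + 31, so a_0 = 6
106 = 3·31 + 13, so a_1 = 3
31 = 2·13 + 5, so a_2 = 2
13 = 2·5 + 3, so a_3 = 2
5 = 1·3 + 2, so a_4 = 1
3 = 1·2 + 1, so a_5 = 1
2 = 2·1 + 0, so a_6 = 2

[6; 3, 2, 2, 1, 1, 2]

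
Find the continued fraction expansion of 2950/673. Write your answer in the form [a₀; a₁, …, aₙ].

[4; 2, 1, 1, 1, 1, 4, 11]

2950 ÷ 673 → quotient 4, remainder 258
673 ÷ 258 → quotient 2, remainder 157
258 ÷ 157 → quotient 1, remainder 101
157 ÷ 101 → quotient 1, remainder 56
101 ÷ 56 → quotient 1, remainder 45
56 ÷ 45 → quotient 1, remainder 11
45 ÷ 11 → quotient 4, remainder 1
11 ÷ 1 → quotient 11, remainder 0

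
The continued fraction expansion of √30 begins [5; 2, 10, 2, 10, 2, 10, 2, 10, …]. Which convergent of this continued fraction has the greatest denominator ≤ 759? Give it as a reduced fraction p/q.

2525/461

a_0 = 5: 5/1  (≤ bound)
a_1 = 2: 11/2  (≤ bound)
a_2 = 10: 115/21  (≤ bound)
a_3 = 2: 241/44  (≤ bound)
a_4 = 10: 2525/461  (≤ bound)
a_5 = 2: 5291/966  (> 759, stop)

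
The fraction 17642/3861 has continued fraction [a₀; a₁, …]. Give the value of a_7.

6

17642 = 4·3861 + 2198, so a_0 = 4
3861 = 1·2198 + 1663, so a_1 = 1
2198 = 1·1663 + 535, so a_2 = 1
1663 = 3·535 + 58, so a_3 = 3
535 = 9·58 + 13, so a_4 = 9
58 = 4·13 + 6, so a_5 = 4
13 = 2·6 + 1, so a_6 = 2
6 = 6·1 + 0, so a_7 = 6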